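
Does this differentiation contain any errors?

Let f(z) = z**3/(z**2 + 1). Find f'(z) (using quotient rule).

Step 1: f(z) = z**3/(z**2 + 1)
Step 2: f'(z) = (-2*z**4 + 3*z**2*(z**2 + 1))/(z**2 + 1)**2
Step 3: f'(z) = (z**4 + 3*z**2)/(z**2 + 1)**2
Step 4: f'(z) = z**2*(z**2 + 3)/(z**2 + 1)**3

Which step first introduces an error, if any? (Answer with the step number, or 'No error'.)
Step 4

Step 4 is incorrect due to a wrong exponent.
The step shows: z**2*(z**2 + 3)/(z**2 + 1)**3
The correct value should be: z**2*(z**2 + 3)/(z**2 + 1)**2

Explanation: The exponent -2 on z**2 + 1 was incorrectly written as -3: the term z**2*(z**2 + 3)/(z**2 + 1)**2 was incorrectly written as z**2*(z**2 + 3)/(z**2 + 1)**3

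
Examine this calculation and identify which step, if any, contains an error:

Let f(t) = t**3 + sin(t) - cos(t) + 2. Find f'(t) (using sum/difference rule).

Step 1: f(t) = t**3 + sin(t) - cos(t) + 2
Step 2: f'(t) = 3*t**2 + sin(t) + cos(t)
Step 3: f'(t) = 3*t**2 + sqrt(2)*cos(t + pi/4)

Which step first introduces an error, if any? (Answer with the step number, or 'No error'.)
Step 3

Step 3 is incorrect due to a wrong trig function.
The step shows: 3*t**2 + sqrt(2)*cos(t + pi/4)
The correct value should be: 3*t**2 + sqrt(2)*sin(t + pi/4)

Explanation: sin(t + pi/4) was incorrectly written as cos(t + pi/4): the term sqrt(2)*sin(t + pi/4) was incorrectly written as sqrt(2)*cos(t + pi/4)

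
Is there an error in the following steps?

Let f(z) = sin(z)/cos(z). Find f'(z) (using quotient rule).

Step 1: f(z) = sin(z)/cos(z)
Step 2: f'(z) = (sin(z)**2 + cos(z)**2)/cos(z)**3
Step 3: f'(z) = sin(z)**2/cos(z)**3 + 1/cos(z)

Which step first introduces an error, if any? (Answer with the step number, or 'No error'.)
Step 2

Step 2 is incorrect due to a wrong exponent.
The step shows: (sin(z)**2 + cos(z)**2)/cos(z)**3
The correct value should be: (sin(z)**2 + cos(z)**2)/cos(z)**2

Explanation: The exponent -2 on cos(z) was incorrectly written as -3: the term (sin(z)**2 + cos(z)**2)/cos(z)**2 was incorrectly written as (sin(z)**2 + cos(z)**2)/cos(z)**3
The later steps are derived from this incorrect expression, so the error originates in Step 2.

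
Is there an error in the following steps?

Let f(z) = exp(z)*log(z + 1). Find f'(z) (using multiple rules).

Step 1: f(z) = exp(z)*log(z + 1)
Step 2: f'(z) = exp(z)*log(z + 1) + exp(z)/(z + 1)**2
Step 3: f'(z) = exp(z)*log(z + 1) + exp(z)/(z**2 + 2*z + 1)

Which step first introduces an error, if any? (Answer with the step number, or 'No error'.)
Step 2

Step 2 is incorrect due to a wrong exponent.
The step shows: exp(z)*log(z + 1) + exp(z)/(z + 1)**2
The correct value should be: exp(z)*log(z + 1) + exp(z)/(z + 1)

Explanation: The exponent -1 on z + 1 was incorrectly written as -2: the term exp(z)/(z + 1) was incorrectly written as exp(z)/(z + 1)**2
The later steps are derived from this incorrect expression, so the error originates in Step 2.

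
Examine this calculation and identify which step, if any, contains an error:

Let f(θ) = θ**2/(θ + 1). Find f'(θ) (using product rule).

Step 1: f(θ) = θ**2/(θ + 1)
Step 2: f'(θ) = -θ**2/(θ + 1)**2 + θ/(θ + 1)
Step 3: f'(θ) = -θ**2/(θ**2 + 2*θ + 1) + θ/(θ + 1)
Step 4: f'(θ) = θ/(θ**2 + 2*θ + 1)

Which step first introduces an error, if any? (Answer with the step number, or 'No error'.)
Step 2

Step 2 is incorrect due to a wrong coefficient.
The step shows: -θ**2/(θ + 1)**2 + θ/(θ + 1)
The correct value should be: -θ**2/(θ + 1)**2 + 2*θ/(θ + 1)

Explanation: The coefficient 2 was incorrectly written as 1: the term 2*θ/(θ + 1) was incorrectly written as θ/(θ + 1)
The later steps are derived from this incorrect expression, so the error originates in Step 2.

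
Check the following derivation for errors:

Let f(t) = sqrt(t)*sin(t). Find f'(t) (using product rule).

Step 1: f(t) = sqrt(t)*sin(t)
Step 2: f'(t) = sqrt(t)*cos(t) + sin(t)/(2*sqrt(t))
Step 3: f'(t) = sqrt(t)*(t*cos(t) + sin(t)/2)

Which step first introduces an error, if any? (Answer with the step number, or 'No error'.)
Step 3

Step 3 is incorrect due to a wrong exponent.
The step shows: sqrt(t)*(t*cos(t) + sin(t)/2)
The correct value should be: (t*cos(t) + sin(t)/2)/sqrt(t)

Explanation: The exponent -1/2 on t was incorrectly written as 1/2: the term (t*cos(t) + sin(t)/2)/sqrt(t) was incorrectly written as sqrt(t)*(t*cos(t) + sin(t)/2)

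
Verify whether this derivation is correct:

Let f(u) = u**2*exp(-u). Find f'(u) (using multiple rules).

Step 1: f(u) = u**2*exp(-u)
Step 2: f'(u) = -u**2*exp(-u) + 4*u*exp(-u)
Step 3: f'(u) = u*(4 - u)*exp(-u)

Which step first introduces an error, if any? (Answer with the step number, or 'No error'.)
Step 2

Step 2 is incorrect due to a wrong coefficient.
The step shows: -u**2*exp(-u) + 4*u*exp(-u)
The correct value should be: -u**2*exp(-u) + 2*u*exp(-u)

Explanation: The coefficient 2 was incorrectly written as 4: the term 2*u*exp(-u) was incorrectly written as 4*u*exp(-u)
The later steps are derived from this incorrect expression, so the error originates in Step 2.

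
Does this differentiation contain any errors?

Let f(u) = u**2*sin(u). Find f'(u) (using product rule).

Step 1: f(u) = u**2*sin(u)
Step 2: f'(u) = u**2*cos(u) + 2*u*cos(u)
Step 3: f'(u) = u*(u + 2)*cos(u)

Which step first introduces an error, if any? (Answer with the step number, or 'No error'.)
Step 2

Step 2 is incorrect due to a wrong trig function.
The step shows: u**2*cos(u) + 2*u*cos(u)
The correct value should be: u**2*cos(u) + 2*u*sin(u)

Explanation: sin(u) was incorrectly written as cos(u): the term 2*u*sin(u) was incorrectly written as 2*u*cos(u)
The later steps are derived from this incorrect expression, so the error originates in Step 2.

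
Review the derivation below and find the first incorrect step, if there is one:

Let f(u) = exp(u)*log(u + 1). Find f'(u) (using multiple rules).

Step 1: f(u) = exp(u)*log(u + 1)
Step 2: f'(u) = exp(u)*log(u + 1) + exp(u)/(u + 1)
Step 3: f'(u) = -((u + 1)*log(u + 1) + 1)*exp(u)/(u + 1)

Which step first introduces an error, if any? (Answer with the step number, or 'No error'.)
Step 3

Step 3 is incorrect due to a sign flip.
The step shows: -((u + 1)*log(u + 1) + 1)*exp(u)/(u + 1)
The correct value should be: ((u + 1)*log(u + 1) + 1)*exp(u)/(u + 1)

Explanation: The sign of the whole expression was flipped: the term ((u + 1)*log(u + 1) + 1)*exp(u)/(u + 1) was incorrectly written as -((u + 1)*log(u + 1) + 1)*exp(u)/(u + 1)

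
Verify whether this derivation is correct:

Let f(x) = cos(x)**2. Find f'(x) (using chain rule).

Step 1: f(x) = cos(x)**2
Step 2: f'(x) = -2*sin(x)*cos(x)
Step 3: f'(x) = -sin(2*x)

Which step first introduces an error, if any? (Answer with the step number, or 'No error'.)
No error

All steps in this derivation are correct.
The final answer f'(x) = -sin(2*x) is valid.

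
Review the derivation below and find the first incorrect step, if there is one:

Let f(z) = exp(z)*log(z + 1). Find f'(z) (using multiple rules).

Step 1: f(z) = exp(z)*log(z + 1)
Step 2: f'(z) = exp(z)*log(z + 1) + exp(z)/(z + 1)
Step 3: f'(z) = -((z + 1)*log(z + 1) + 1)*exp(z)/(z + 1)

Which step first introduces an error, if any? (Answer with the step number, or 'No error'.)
Step 3

Step 3 is incorrect due to a sign flip.
The step shows: -((z + 1)*log(z + 1) + 1)*exp(z)/(z + 1)
The correct value should be: ((z + 1)*log(z + 1) + 1)*exp(z)/(z + 1)

Explanation: The sign of the whole expression was flipped: the term ((z + 1)*log(z + 1) + 1)*exp(z)/(z + 1) was incorrectly written as -((z + 1)*log(z + 1) + 1)*exp(z)/(z + 1)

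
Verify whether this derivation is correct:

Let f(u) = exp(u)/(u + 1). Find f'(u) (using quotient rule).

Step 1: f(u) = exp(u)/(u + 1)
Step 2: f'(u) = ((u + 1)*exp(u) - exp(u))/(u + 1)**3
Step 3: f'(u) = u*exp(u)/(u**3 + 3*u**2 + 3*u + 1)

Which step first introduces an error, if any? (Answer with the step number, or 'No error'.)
Step 2

Step 2 is incorrect due to a wrong exponent.
The step shows: ((u + 1)*exp(u) - exp(u))/(u + 1)**3
The correct value should be: ((u + 1)*exp(u) - exp(u))/(u + 1)**2

Explanation: The exponent -2 on u + 1 was incorrectly written as -3: the term ((u + 1)*exp(u) - exp(u))/(u + 1)**2 was incorrectly written as ((u + 1)*exp(u) - exp(u))/(u + 1)**3
The later steps are derived from this incorrect expression, so the error originates in Step 2.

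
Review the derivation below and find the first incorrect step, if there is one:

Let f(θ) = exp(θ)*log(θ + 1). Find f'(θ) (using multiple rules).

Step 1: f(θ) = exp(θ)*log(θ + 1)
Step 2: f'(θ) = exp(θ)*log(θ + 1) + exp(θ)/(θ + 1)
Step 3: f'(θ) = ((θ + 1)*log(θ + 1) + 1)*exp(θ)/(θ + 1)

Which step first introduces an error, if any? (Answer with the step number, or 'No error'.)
No error

All steps in this derivation are correct.
The final answer f'(θ) = ((θ + 1)*log(θ + 1) + 1)*exp(θ)/(θ + 1) is valid.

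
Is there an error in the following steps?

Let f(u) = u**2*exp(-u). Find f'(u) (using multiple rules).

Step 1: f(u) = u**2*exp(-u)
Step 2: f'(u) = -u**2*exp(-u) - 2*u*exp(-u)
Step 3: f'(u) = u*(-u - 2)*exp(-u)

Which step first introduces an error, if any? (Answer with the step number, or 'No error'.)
Step 2

Step 2 is incorrect due to a sign flip.
The step shows: -u**2*exp(-u) - 2*u*exp(-u)
The correct value should be: -u**2*exp(-u) + 2*u*exp(-u)

Explanation: The sign of one term was flipped: the term 2*u*exp(-u) was incorrectly written as -2*u*exp(-u)
The later steps are derived from this incorrect expression, so the error originates in Step 2.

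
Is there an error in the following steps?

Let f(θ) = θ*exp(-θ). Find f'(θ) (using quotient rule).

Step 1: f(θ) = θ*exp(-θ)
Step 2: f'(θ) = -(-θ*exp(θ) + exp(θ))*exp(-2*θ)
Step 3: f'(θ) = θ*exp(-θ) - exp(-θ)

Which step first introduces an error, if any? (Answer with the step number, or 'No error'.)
Step 2

Step 2 is incorrect due to a sign flip.
The step shows: -(-θ*exp(θ) + exp(θ))*exp(-2*θ)
The correct value should be: (-θ*exp(θ) + exp(θ))*exp(-2*θ)

Explanation: The sign of the whole expression was flipped: the term (-θ*exp(θ) + exp(θ))*exp(-2*θ) was incorrectly written as -(-θ*exp(θ) + exp(θ))*exp(-2*θ)
The later steps are derived from this incorrect expression, so the error originates in Step 2.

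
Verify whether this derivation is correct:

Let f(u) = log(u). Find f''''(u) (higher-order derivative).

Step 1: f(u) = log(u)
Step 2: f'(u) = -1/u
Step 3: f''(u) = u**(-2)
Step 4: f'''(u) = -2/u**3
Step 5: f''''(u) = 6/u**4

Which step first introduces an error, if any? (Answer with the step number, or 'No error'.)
Step 2

Step 2 is incorrect due to a sign flip.
The step shows: -1/u
The correct value should be: 1/u

Explanation: The sign of the whole expression was flipped: the term 1/u was incorrectly written as -1/u
The later steps are derived from this incorrect expression, so the error originates in Step 2.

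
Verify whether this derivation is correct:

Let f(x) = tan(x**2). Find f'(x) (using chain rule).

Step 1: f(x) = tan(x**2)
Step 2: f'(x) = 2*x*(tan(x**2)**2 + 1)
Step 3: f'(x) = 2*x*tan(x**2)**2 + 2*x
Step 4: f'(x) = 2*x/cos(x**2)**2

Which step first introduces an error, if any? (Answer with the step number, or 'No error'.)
No error

All steps in this derivation are correct.
The final answer f'(x) = 2*x/cos(x**2)**2 is valid.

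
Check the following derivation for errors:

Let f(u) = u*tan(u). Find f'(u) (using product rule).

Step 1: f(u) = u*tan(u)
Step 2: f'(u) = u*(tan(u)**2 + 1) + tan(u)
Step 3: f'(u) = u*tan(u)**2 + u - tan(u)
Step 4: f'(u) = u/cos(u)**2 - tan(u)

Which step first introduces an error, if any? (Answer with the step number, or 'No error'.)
Step 3

Step 3 is incorrect due to a sign flip.
The step shows: u*tan(u)**2 + u - tan(u)
The correct value should be: u*tan(u)**2 + u + tan(u)

Explanation: The sign of one term was flipped: the term tan(u) was incorrectly written as -tan(u)
The later steps are derived from this incorrect expression, so the error originates in Step 3.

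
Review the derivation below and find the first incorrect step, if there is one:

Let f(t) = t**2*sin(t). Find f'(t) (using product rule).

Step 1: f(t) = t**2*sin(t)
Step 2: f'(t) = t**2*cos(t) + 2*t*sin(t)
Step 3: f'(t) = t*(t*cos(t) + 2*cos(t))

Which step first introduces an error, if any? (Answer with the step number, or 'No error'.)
Step 3

Step 3 is incorrect due to a wrong trig function.
The step shows: t*(t*cos(t) + 2*cos(t))
The correct value should be: t*(t*cos(t) + 2*sin(t))

Explanation: sin(t) was incorrectly written as cos(t): the term t*(t*cos(t) + 2*sin(t)) was incorrectly written as t*(t*cos(t) + 2*cos(t))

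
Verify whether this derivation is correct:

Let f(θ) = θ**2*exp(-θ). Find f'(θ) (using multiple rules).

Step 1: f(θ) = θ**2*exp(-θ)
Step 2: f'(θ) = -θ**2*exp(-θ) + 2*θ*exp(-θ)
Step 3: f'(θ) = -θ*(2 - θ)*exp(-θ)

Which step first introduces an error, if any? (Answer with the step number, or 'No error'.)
Step 3

Step 3 is incorrect due to a sign flip.
The step shows: -θ*(2 - θ)*exp(-θ)
The correct value should be: θ*(2 - θ)*exp(-θ)

Explanation: The sign of the whole expression was flipped: the term θ*(2 - θ)*exp(-θ) was incorrectly written as -θ*(2 - θ)*exp(-θ)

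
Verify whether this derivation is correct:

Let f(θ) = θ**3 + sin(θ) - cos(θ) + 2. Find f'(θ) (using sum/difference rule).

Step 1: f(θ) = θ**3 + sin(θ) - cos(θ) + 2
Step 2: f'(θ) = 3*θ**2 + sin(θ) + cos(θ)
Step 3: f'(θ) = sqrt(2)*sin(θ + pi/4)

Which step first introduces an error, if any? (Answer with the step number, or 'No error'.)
Step 3

Step 3 is incorrect due to a dropped term.
The step shows: sqrt(2)*sin(θ + pi/4)
The correct value should be: 3*θ**2 + sqrt(2)*sin(θ + pi/4)

Explanation: A term was dropped: the term 3*θ**2 was incorrectly omitted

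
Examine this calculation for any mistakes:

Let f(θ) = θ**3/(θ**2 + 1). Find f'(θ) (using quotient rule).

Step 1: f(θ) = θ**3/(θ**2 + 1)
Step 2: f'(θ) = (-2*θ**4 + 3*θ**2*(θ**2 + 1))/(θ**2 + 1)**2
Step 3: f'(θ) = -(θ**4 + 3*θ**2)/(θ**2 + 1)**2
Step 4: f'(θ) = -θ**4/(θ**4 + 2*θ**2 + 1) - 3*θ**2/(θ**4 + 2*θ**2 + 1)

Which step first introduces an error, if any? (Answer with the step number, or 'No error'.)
Step 3

Step 3 is incorrect due to a sign flip.
The step shows: -(θ**4 + 3*θ**2)/(θ**2 + 1)**2
The correct value should be: (θ**4 + 3*θ**2)/(θ**2 + 1)**2

Explanation: The sign of the whole expression was flipped: the term (θ**4 + 3*θ**2)/(θ**2 + 1)**2 was incorrectly written as -(θ**4 + 3*θ**2)/(θ**2 + 1)**2
The later steps are derived from this incorrect expression, so the error originates in Step 3.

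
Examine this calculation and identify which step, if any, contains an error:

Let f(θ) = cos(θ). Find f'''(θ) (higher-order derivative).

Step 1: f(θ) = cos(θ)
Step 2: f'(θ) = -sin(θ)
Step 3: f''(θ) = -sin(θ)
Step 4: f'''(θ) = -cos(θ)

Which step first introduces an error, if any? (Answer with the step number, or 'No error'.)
Step 3

Step 3 is incorrect due to a wrong trig function.
The step shows: -sin(θ)
The correct value should be: -cos(θ)

Explanation: cos(θ) was incorrectly written as sin(θ): the term -cos(θ) was incorrectly written as -sin(θ)
The later steps are derived from this incorrect expression, so the error originates in Step 3.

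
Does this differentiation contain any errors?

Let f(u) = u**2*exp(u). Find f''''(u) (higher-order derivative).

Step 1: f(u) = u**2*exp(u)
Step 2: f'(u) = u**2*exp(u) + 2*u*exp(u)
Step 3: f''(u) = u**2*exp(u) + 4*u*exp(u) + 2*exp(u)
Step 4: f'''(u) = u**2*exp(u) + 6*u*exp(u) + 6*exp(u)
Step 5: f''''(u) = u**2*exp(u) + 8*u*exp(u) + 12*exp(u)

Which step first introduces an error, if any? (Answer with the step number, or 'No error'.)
No error

All steps in this derivation are correct.
The final answer f''''(u) = u**2*exp(u) + 8*u*exp(u) + 12*exp(u) is valid.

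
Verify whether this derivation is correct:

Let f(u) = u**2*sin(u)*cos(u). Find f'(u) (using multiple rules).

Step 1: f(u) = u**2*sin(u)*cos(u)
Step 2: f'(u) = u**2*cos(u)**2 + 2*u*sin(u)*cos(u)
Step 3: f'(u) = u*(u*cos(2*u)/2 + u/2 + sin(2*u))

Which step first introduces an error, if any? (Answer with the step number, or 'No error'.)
Step 2

Step 2 is incorrect due to a dropped term.
The step shows: u**2*cos(u)**2 + 2*u*sin(u)*cos(u)
The correct value should be: -u**2*sin(u)**2 + u**2*cos(u)**2 + 2*u*sin(u)*cos(u)

Explanation: A term was dropped: the term -u**2*sin(u)**2 was incorrectly omitted
The later steps are derived from this incorrect expression, so the error originates in Step 2.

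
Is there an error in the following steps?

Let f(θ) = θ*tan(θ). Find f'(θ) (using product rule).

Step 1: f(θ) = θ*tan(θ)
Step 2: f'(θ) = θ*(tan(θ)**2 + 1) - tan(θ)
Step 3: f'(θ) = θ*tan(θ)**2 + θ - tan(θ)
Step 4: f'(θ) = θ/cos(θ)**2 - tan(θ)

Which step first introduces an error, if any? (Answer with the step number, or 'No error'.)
Step 2

Step 2 is incorrect due to a sign flip.
The step shows: θ*(tan(θ)**2 + 1) - tan(θ)
The correct value should be: θ*(tan(θ)**2 + 1) + tan(θ)

Explanation: The sign of one term was flipped: the term tan(θ) was incorrectly written as -tan(θ)
The later steps are derived from this incorrect expression, so the error originates in Step 2.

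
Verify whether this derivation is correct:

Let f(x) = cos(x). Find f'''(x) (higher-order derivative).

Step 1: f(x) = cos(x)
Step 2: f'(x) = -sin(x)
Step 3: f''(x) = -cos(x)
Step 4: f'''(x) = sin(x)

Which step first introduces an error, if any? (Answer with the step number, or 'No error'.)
No error

All steps in this derivation are correct.
The final answer f'''(x) = sin(x) is valid.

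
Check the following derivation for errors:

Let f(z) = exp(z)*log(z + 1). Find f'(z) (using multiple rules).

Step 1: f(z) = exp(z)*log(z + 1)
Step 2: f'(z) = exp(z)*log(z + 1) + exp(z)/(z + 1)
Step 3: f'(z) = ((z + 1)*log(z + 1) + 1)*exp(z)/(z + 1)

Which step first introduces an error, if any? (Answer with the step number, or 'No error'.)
No error

All steps in this derivation are correct.
The final answer f'(z) = ((z + 1)*log(z + 1) + 1)*exp(z)/(z + 1) is valid.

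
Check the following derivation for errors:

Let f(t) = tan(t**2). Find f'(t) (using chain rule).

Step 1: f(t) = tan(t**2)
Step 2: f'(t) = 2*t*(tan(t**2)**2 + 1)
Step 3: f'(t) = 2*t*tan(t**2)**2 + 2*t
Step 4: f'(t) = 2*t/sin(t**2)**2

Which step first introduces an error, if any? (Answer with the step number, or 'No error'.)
Step 4

Step 4 is incorrect due to a wrong trig function.
The step shows: 2*t/sin(t**2)**2
The correct value should be: 2*t/cos(t**2)**2

Explanation: cos(t**2) was incorrectly written as sin(t**2): the term 2*t/cos(t**2)**2 was incorrectly written as 2*t/sin(t**2)**2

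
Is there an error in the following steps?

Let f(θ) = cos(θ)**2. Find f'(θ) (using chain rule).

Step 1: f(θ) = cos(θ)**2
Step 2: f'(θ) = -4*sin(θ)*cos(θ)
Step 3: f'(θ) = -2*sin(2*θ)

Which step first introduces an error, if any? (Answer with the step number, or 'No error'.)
Step 2

Step 2 is incorrect due to a wrong coefficient.
The step shows: -4*sin(θ)*cos(θ)
The correct value should be: -2*sin(θ)*cos(θ)

Explanation: The coefficient -2 was incorrectly written as -4: the term -2*sin(θ)*cos(θ) was incorrectly written as -4*sin(θ)*cos(θ)
The later steps are derived from this incorrect expression, so the error originates in Step 2.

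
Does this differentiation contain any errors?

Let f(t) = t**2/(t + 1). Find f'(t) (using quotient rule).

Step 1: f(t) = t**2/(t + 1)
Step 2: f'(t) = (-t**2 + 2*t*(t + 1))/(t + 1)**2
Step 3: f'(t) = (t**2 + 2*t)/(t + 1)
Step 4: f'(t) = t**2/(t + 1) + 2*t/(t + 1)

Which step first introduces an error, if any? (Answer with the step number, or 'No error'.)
Step 3

Step 3 is incorrect due to a wrong exponent.
The step shows: (t**2 + 2*t)/(t + 1)
The correct value should be: (t**2 + 2*t)/(t + 1)**2

Explanation: The exponent -2 on t + 1 was incorrectly written as -1: the term (t**2 + 2*t)/(t + 1)**2 was incorrectly written as (t**2 + 2*t)/(t + 1)
The later steps are derived from this incorrect expression, so the error originates in Step 3.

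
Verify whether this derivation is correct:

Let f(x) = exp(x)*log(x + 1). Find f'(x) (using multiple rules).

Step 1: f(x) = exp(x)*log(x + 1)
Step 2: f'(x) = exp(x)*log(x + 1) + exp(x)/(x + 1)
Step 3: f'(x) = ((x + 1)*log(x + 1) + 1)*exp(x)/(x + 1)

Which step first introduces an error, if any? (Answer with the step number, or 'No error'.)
No error

All steps in this derivation are correct.
The final answer f'(x) = ((x + 1)*log(x + 1) + 1)*exp(x)/(x + 1) is valid.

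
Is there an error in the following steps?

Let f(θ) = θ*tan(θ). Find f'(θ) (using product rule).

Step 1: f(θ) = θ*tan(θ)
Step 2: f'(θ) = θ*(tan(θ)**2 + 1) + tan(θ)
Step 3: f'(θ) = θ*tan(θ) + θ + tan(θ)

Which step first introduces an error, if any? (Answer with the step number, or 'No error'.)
Step 3

Step 3 is incorrect due to a wrong exponent.
The step shows: θ*tan(θ) + θ + tan(θ)
The correct value should be: θ*tan(θ)**2 + θ + tan(θ)

Explanation: The exponent 2 on tan(θ) was incorrectly written as 1: the term θ*tan(θ)**2 was incorrectly written as θ*tan(θ)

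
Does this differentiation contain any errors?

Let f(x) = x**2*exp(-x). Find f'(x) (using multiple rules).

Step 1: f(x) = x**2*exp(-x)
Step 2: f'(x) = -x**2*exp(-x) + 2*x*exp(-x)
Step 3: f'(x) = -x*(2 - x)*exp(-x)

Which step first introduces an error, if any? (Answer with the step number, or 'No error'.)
Step 3

Step 3 is incorrect due to a sign flip.
The step shows: -x*(2 - x)*exp(-x)
The correct value should be: x*(2 - x)*exp(-x)

Explanation: The sign of the whole expression was flipped: the term x*(2 - x)*exp(-x) was incorrectly written as -x*(2 - x)*exp(-x)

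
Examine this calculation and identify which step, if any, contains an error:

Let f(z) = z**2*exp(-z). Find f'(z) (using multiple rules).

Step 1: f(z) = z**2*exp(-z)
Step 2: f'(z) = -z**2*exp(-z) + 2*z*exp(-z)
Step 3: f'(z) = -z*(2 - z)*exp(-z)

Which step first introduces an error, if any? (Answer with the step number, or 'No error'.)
Step 3

Step 3 is incorrect due to a sign flip.
The step shows: -z*(2 - z)*exp(-z)
The correct value should be: z*(2 - z)*exp(-z)

Explanation: The sign of the whole expression was flipped: the term z*(2 - z)*exp(-z) was incorrectly written as -z*(2 - z)*exp(-z)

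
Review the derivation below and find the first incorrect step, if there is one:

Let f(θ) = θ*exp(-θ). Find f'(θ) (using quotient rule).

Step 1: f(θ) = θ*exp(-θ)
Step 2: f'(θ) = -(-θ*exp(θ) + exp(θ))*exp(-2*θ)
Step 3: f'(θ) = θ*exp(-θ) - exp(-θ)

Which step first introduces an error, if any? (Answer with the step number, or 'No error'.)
Step 2

Step 2 is incorrect due to a sign flip.
The step shows: -(-θ*exp(θ) + exp(θ))*exp(-2*θ)
The correct value should be: (-θ*exp(θ) + exp(θ))*exp(-2*θ)

Explanation: The sign of the whole expression was flipped: the term (-θ*exp(θ) + exp(θ))*exp(-2*θ) was incorrectly written as -(-θ*exp(θ) + exp(θ))*exp(-2*θ)
The later steps are derived from this incorrect expression, so the error originates in Step 2.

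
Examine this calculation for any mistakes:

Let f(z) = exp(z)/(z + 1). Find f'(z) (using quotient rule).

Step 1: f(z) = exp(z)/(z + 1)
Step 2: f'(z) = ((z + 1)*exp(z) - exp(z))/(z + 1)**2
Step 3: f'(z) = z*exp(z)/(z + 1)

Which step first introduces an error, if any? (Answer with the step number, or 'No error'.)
Step 3

Step 3 is incorrect due to a wrong exponent.
The step shows: z*exp(z)/(z + 1)
The correct value should be: z*exp(z)/(z + 1)**2

Explanation: The exponent -2 on z + 1 was incorrectly written as -1: the term z*exp(z)/(z + 1)**2 was incorrectly written as z*exp(z)/(z + 1)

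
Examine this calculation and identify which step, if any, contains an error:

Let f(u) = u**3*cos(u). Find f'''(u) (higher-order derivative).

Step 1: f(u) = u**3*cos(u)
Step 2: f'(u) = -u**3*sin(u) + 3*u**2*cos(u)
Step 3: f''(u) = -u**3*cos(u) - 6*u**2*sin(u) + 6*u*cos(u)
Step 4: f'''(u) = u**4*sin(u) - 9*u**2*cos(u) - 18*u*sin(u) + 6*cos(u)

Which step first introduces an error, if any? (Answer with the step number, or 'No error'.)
Step 4

Step 4 is incorrect due to a wrong exponent.
The step shows: u**4*sin(u) - 9*u**2*cos(u) - 18*u*sin(u) + 6*cos(u)
The correct value should be: u**3*sin(u) - 9*u**2*cos(u) - 18*u*sin(u) + 6*cos(u)

Explanation: The exponent 3 on u was incorrectly written as 4: the term u**3*sin(u) was incorrectly written as u**4*sin(u)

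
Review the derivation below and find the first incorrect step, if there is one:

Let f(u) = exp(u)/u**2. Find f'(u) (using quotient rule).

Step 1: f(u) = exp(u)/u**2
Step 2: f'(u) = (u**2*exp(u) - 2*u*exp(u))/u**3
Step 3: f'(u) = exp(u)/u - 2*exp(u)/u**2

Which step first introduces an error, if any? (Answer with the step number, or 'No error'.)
Step 2

Step 2 is incorrect due to a wrong exponent.
The step shows: (u**2*exp(u) - 2*u*exp(u))/u**3
The correct value should be: (u**2*exp(u) - 2*u*exp(u))/u**4

Explanation: The exponent -4 on u was incorrectly written as -3: the term (u**2*exp(u) - 2*u*exp(u))/u**4 was incorrectly written as (u**2*exp(u) - 2*u*exp(u))/u**3
The later steps are derived from this incorrect expression, so the error originates in Step 2.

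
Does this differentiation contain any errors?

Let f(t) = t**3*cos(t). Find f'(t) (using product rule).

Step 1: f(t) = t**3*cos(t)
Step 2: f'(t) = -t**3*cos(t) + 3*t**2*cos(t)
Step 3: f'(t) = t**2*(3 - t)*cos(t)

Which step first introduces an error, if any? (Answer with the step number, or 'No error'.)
Step 2

Step 2 is incorrect due to a wrong trig function.
The step shows: -t**3*cos(t) + 3*t**2*cos(t)
The correct value should be: -t**3*sin(t) + 3*t**2*cos(t)

Explanation: sin(t) was incorrectly written as cos(t): the term -t**3*sin(t) was incorrectly written as -t**3*cos(t)
The later steps are derived from this incorrect expression, so the error originates in Step 2.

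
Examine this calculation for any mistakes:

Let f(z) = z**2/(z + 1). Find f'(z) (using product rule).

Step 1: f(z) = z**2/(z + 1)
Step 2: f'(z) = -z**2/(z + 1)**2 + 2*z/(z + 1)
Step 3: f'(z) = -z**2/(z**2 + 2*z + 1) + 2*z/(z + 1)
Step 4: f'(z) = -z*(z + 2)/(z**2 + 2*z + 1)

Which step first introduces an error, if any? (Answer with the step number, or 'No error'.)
Step 4

Step 4 is incorrect due to a sign flip.
The step shows: -z*(z + 2)/(z**2 + 2*z + 1)
The correct value should be: z*(z + 2)/(z**2 + 2*z + 1)

Explanation: The sign of the whole expression was flipped: the term z*(z + 2)/(z**2 + 2*z + 1) was incorrectly written as -z*(z + 2)/(z**2 + 2*z + 1)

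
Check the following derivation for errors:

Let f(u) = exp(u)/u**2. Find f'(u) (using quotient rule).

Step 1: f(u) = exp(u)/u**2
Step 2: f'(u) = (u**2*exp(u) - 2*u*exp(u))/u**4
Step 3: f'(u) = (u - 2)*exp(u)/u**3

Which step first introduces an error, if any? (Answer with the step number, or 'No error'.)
No error

All steps in this derivation are correct.
The final answer f'(u) = (u - 2)*exp(u)/u**3 is valid.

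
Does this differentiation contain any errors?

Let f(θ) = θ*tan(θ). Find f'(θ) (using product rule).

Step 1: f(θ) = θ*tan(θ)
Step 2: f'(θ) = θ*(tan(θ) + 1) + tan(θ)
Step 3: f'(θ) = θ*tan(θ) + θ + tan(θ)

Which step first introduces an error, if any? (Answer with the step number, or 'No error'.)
Step 2

Step 2 is incorrect due to a wrong exponent.
The step shows: θ*(tan(θ) + 1) + tan(θ)
The correct value should be: θ*(tan(θ)**2 + 1) + tan(θ)

Explanation: The exponent 2 on tan(θ) was incorrectly written as 1: the term θ*(tan(θ)**2 + 1) was incorrectly written as θ*(tan(θ) + 1)
The later steps are derived from this incorrect expression, so the error originates in Step 2.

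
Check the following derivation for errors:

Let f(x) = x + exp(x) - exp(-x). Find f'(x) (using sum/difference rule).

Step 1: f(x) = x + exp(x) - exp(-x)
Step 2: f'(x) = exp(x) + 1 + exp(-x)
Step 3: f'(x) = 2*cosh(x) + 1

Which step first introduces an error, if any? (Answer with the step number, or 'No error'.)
No error

All steps in this derivation are correct.
The final answer f'(x) = 2*cosh(x) + 1 is valid.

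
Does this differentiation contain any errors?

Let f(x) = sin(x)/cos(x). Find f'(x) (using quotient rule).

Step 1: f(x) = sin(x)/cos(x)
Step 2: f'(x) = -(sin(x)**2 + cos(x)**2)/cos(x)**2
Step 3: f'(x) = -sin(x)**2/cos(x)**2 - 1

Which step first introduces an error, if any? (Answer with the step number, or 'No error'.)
Step 2

Step 2 is incorrect due to a sign flip.
The step shows: -(sin(x)**2 + cos(x)**2)/cos(x)**2
The correct value should be: (sin(x)**2 + cos(x)**2)/cos(x)**2

Explanation: The sign of the whole expression was flipped: the term (sin(x)**2 + cos(x)**2)/cos(x)**2 was incorrectly written as -(sin(x)**2 + cos(x)**2)/cos(x)**2
The later steps are derived from this incorrect expression, so the error originates in Step 2.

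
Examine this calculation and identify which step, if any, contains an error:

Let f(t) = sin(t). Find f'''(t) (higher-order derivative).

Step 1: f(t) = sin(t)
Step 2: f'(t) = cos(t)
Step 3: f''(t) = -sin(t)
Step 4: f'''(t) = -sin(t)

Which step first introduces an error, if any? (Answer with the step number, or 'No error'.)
Step 4

Step 4 is incorrect due to a wrong trig function.
The step shows: -sin(t)
The correct value should be: -cos(t)

Explanation: cos(t) was incorrectly written as sin(t): the term -cos(t) was incorrectly written as -sin(t)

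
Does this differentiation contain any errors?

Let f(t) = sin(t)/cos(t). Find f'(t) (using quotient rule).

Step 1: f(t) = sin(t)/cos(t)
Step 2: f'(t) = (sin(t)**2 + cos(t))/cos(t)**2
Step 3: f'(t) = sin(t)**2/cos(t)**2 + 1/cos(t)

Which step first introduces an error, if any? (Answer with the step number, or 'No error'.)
Step 2

Step 2 is incorrect due to a wrong exponent.
The step shows: (sin(t)**2 + cos(t))/cos(t)**2
The correct value should be: (sin(t)**2 + cos(t)**2)/cos(t)**2

Explanation: The exponent 2 on cos(t) was incorrectly written as 1: the term (sin(t)**2 + cos(t)**2)/cos(t)**2 was incorrectly written as (sin(t)**2 + cos(t))/cos(t)**2
The later steps are derived from this incorrect expression, so the error originates in Step 2.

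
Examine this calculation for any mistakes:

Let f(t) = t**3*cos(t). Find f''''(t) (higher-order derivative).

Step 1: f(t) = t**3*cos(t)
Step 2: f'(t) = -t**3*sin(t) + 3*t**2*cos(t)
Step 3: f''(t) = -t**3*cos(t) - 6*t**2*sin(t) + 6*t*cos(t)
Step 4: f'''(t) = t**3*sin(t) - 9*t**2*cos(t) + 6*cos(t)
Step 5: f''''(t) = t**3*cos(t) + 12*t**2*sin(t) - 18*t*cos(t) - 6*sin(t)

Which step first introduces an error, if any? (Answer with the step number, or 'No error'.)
Step 4

Step 4 is incorrect due to a dropped term.
The step shows: t**3*sin(t) - 9*t**2*cos(t) + 6*cos(t)
The correct value should be: t**3*sin(t) - 9*t**2*cos(t) - 18*t*sin(t) + 6*cos(t)

Explanation: A term was dropped: the term -18*t*sin(t) was incorrectly omitted
The later steps are derived from this incorrect expression, so the error originates in Step 4.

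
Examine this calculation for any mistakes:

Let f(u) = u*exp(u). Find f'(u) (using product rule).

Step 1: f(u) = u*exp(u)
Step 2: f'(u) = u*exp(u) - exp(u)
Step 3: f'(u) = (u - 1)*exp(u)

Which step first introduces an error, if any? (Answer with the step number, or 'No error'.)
Step 2

Step 2 is incorrect due to a sign flip.
The step shows: u*exp(u) - exp(u)
The correct value should be: u*exp(u) + exp(u)

Explanation: The sign of one term was flipped: the term exp(u) was incorrectly written as -exp(u)
The later steps are derived from this incorrect expression, so the error originates in Step 2.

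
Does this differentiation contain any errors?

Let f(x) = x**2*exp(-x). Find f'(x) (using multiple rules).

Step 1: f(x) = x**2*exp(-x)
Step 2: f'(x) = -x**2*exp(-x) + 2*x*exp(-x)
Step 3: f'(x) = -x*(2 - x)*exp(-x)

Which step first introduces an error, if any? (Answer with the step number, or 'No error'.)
Step 3

Step 3 is incorrect due to a sign flip.
The step shows: -x*(2 - x)*exp(-x)
The correct value should be: x*(2 - x)*exp(-x)

Explanation: The sign of the whole expression was flipped: the term x*(2 - x)*exp(-x) was incorrectly written as -x*(2 - x)*exp(-x)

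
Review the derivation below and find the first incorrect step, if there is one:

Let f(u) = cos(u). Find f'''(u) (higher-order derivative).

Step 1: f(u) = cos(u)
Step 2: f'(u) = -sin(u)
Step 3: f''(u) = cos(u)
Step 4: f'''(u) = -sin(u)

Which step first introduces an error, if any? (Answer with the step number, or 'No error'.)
Step 3

Step 3 is incorrect due to a sign flip.
The step shows: cos(u)
The correct value should be: -cos(u)

Explanation: The sign of the whole expression was flipped: the term -cos(u) was incorrectly written as cos(u)
The later steps are derived from this incorrect expression, so the error originates in Step 3.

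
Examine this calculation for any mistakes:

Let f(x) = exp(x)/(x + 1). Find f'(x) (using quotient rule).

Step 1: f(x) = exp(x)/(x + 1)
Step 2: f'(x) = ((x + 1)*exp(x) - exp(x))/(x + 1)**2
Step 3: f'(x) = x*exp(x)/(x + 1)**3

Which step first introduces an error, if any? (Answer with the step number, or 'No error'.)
Step 3

Step 3 is incorrect due to a wrong exponent.
The step shows: x*exp(x)/(x + 1)**3
The correct value should be: x*exp(x)/(x + 1)**2

Explanation: The exponent -2 on x + 1 was incorrectly written as -3: the term x*exp(x)/(x + 1)**2 was incorrectly written as x*exp(x)/(x + 1)**3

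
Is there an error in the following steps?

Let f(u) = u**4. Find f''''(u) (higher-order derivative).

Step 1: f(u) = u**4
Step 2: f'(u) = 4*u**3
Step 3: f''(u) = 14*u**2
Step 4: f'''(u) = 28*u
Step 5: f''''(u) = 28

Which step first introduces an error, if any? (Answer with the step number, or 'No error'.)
Step 3

Step 3 is incorrect due to a wrong coefficient.
The step shows: 14*u**2
The correct value should be: 12*u**2

Explanation: The coefficient 12 was incorrectly written as 14: the term 12*u**2 was incorrectly written as 14*u**2
The later steps are derived from this incorrect expression, so the error originates in Step 3.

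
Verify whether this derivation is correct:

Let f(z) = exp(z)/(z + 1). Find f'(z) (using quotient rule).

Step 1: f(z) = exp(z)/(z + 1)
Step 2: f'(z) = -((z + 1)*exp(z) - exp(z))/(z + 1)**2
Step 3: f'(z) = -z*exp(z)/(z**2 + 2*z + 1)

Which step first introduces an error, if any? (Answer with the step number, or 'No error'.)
Step 2

Step 2 is incorrect due to a sign flip.
The step shows: -((z + 1)*exp(z) - exp(z))/(z + 1)**2
The correct value should be: ((z + 1)*exp(z) - exp(z))/(z + 1)**2

Explanation: The sign of the whole expression was flipped: the term ((z + 1)*exp(z) - exp(z))/(z + 1)**2 was incorrectly written as -((z + 1)*exp(z) - exp(z))/(z + 1)**2
The later steps are derived from this incorrect expression, so the error originates in Step 2.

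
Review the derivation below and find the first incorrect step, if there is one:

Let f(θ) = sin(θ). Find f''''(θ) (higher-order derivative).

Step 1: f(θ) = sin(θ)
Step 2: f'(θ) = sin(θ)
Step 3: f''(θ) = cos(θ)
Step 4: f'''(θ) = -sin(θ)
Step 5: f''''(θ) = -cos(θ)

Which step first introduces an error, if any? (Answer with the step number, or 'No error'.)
Step 2

Step 2 is incorrect due to a wrong trig function.
The step shows: sin(θ)
The correct value should be: cos(θ)

Explanation: cos(θ) was incorrectly written as sin(θ): the term cos(θ) was incorrectly written as sin(θ)
The later steps are derived from this incorrect expression, so the error originates in Step 2.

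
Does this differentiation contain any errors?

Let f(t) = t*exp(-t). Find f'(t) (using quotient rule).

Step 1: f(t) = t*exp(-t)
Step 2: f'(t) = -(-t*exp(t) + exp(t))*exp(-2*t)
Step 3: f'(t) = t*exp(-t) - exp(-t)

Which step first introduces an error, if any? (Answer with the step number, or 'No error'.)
Step 2

Step 2 is incorrect due to a sign flip.
The step shows: -(-t*exp(t) + exp(t))*exp(-2*t)
The correct value should be: (-t*exp(t) + exp(t))*exp(-2*t)

Explanation: The sign of the whole expression was flipped: the term (-t*exp(t) + exp(t))*exp(-2*t) was incorrectly written as -(-t*exp(t) + exp(t))*exp(-2*t)
The later steps are derived from this incorrect expression, so the error originates in Step 2.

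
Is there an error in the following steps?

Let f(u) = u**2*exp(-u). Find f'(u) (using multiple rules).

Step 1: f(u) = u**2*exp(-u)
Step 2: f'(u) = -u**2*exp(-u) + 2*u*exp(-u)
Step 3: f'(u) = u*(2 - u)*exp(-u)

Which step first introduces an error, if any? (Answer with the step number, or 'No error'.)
No error

All steps in this derivation are correct.
The final answer f'(u) = u*(2 - u)*exp(-u) is valid.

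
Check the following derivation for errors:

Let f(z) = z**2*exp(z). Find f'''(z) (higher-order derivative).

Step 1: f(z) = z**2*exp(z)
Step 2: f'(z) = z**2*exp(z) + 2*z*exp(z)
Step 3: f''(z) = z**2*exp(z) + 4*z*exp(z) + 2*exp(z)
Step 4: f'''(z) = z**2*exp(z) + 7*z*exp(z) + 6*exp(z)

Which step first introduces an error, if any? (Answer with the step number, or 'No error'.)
Step 4

Step 4 is incorrect due to a wrong coefficient.
The step shows: z**2*exp(z) + 7*z*exp(z) + 6*exp(z)
The correct value should be: z**2*exp(z) + 6*z*exp(z) + 6*exp(z)

Explanation: The coefficient 6 was incorrectly written as 7: the term 6*z*exp(z) was incorrectly written as 7*z*exp(z)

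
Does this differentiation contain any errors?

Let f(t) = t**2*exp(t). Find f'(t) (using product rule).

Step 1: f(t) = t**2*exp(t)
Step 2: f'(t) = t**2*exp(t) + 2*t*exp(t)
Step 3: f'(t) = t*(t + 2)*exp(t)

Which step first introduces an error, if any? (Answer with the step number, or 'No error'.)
No error

All steps in this derivation are correct.
The final answer f'(t) = t*(t + 2)*exp(t) is valid.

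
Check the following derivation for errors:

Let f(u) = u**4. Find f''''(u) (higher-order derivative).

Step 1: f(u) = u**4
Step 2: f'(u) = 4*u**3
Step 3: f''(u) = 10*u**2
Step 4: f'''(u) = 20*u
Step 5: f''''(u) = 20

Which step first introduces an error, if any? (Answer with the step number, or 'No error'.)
Step 3

Step 3 is incorrect due to a wrong coefficient.
The step shows: 10*u**2
The correct value should be: 12*u**2

Explanation: The coefficient 12 was incorrectly written as 10: the term 12*u**2 was incorrectly written as 10*u**2
The later steps are derived from this incorrect expression, so the error originates in Step 3.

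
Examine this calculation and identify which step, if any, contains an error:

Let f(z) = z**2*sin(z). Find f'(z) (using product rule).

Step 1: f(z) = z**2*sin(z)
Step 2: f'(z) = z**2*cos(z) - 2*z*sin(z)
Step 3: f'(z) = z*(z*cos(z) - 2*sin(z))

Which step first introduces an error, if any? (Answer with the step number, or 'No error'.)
Step 2

Step 2 is incorrect due to a sign flip.
The step shows: z**2*cos(z) - 2*z*sin(z)
The correct value should be: z**2*cos(z) + 2*z*sin(z)

Explanation: The sign of one term was flipped: the term 2*z*sin(z) was incorrectly written as -2*z*sin(z)
The later steps are derived from this incorrect expression, so the error originates in Step 2.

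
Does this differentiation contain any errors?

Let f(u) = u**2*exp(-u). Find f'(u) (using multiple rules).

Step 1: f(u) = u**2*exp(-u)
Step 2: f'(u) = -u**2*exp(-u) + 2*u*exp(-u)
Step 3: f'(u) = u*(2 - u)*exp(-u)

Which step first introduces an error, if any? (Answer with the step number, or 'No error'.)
No error

All steps in this derivation are correct.
The final answer f'(u) = u*(2 - u)*exp(-u) is valid.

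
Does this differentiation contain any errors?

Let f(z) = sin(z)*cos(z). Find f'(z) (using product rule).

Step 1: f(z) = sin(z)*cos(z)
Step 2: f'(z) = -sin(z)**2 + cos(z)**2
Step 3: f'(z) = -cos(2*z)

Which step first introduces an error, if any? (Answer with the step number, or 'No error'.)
Step 3

Step 3 is incorrect due to a sign flip.
The step shows: -cos(2*z)
The correct value should be: cos(2*z)

Explanation: The sign of the whole expression was flipped: the term cos(2*z) was incorrectly written as -cos(2*z)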